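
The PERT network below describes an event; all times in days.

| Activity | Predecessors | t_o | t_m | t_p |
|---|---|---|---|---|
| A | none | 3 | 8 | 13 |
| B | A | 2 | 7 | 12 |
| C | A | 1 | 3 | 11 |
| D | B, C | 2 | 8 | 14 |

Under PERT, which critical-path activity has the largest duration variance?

D

te_A = (3 + 4·8 + 13)/6 = 48/6 = 8; σ²_A = ((13−3)/6)² = 2.778
te_B = (2 + 4·7 + 12)/6 = 42/6 = 7; σ²_B = ((12−2)/6)² = 2.778
te_C = (1 + 4·3 + 11)/6 = 24/6 = 4; σ²_C = ((11−1)/6)² = 2.778
te_D = (2 + 4·8 + 14)/6 = 48/6 = 8; σ²_D = ((14−2)/6)² = 4.000

Forward pass:
ES_A = 0; EF_A = 8
ES_B = 8; EF_B = 8+7 = 15
ES_C = 8; EF_C = 8+4 = 12
ES_D = max(EF_B=15, EF_C=12) = 15; EF_D = 15+8 = 23
Expected project duration μ = 23 days. Critical path: A → B → D.

Variances on critical path: σ²_A=2.778, σ²_B=2.778, σ²_D=4.000.
Largest is σ²_D = 4.000.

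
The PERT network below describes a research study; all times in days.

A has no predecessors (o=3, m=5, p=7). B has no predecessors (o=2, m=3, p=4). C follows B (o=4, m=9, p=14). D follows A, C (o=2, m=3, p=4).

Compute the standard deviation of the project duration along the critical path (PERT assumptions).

te_A = (3 + 4·5 + 7)/6 = 30/6 = 5; σ²_A = ((7−3)/6)² = 0.444
te_B = (2 + 4·3 + 4)/6 = 18/6 = 3; σ²_B = ((4−2)/6)² = 0.111
te_C = (4 + 4·9 + 14)/6 = 54/6 = 9; σ²_C = ((14−4)/6)² = 2.778
te_D = (2 + 4·3 + 4)/6 = 18/6 = 3; σ²_D = ((4−2)/6)² = 0.111

Forward pass:
ES_A = 0; EF_A = 5
ES_B = 0; EF_B = 3
ES_C = 3; EF_C = 3+9 = 12
ES_D = max(EF_A=5, EF_C=12) = 12; EF_D = 12+3 = 15
Expected project duration μ = 15 days. Critical path: B → C → D.

Variance along critical path = 0.111 + 2.778 + 0.111 = 3.000
σ = √3.000 = 1.732 days

1.73 days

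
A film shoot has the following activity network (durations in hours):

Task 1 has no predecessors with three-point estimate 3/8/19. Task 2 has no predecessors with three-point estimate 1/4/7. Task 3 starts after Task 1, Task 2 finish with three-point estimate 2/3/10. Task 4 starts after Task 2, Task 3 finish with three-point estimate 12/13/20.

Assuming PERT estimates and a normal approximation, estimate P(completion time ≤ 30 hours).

0.821

te_Task 1 = (3 + 4·8 + 19)/6 = 54/6 = 9; σ²_Task 1 = ((19−3)/6)² = 7.111
te_Task 2 = (1 + 4·4 + 7)/6 = 24/6 = 4; σ²_Task 2 = ((7−1)/6)² = 1.000
te_Task 3 = (2 + 4·3 + 10)/6 = 24/6 = 4; σ²_Task 3 = ((10−2)/6)² = 1.778
te_Task 4 = (12 + 4·13 + 20)/6 = 84/6 = 14; σ²_Task 4 = ((20−12)/6)² = 1.778

Forward pass:
ES_Task 1 = 0; EF_Task 1 = 9
ES_Task 2 = 0; EF_Task 2 = 4
ES_Task 3 = max(EF_Task 1=9, EF_Task 2=4) = 9; EF_Task 3 = 9+4 = 13
ES_Task 4 = max(EF_Task 2=4, EF_Task 3=13) = 13; EF_Task 4 = 13+14 = 27
Expected project duration μ = 27 hours. Critical path: Task 1 → Task 3 → Task 4.

Variance along critical path = 7.111 + 1.778 + 1.778 = 10.667; σ = √10.667 = 3.266 hours.
Z = (30 − 27) / 3.266 = 0.919
P(T ≤ 30) = Φ(0.919) ≈ 0.821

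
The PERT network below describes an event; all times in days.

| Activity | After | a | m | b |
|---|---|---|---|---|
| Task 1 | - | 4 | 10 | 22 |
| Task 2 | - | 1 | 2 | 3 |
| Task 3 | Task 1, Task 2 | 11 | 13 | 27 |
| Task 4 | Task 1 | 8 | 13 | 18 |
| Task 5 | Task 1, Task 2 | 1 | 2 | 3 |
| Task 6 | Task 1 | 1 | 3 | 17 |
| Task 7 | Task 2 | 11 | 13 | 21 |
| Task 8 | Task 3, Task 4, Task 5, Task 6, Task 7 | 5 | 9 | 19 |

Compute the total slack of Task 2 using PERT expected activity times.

9 days

te_Task 1 = (4 + 4·10 + 22)/6 = 66/6 = 11
te_Task 2 = (1 + 4·2 + 3)/6 = 12/6 = 2
te_Task 3 = (11 + 4·13 + 27)/6 = 90/6 = 15
te_Task 4 = (8 + 4·13 + 18)/6 = 78/6 = 13
te_Task 5 = (1 + 4·2 + 3)/6 = 12/6 = 2
te_Task 6 = (1 + 4·3 + 17)/6 = 30/6 = 5
te_Task 7 = (11 + 4·13 + 21)/6 = 84/6 = 14
te_Task 8 = (5 + 4·9 + 19)/6 = 60/6 = 10

Forward pass:
ES_Task 1 = 0; EF_Task 1 = 11
ES_Task 2 = 0; EF_Task 2 = 2
ES_Task 3 = max(EF_Task 1=11, EF_Task 2=2) = 11; EF_Task 3 = 11+15 = 26
ES_Task 4 = 11; EF_Task 4 = 11+13 = 24
ES_Task 5 = max(EF_Task 1=11, EF_Task 2=2) = 11; EF_Task 5 = 11+2 = 13
ES_Task 6 = 11; EF_Task 6 = 11+5 = 16
ES_Task 7 = 2; EF_Task 7 = 2+14 = 16
ES_Task 8 = max(EF_Task 3=26, EF_Task 4=24, EF_Task 5=13, EF_Task 6=16, EF_Task 7=16) = 26; EF_Task 8 = 26+10 = 36
Expected project duration μ = 36 days. Critical path: Task 1 → Task 3 → Task 8.

Backward pass:
LF_Task 8 = 36; LS_Task 8 = 36−10 = 26
LF_Task 7 = LS_Task 8 = 26; LS_Task 7 = 26−14 = 12
LF_Task 6 = LS_Task 8 = 26; LS_Task 6 = 26−5 = 21
LF_Task 5 = LS_Task 8 = 26; LS_Task 5 = 26−2 = 24
LF_Task 4 = LS_Task 8 = 26; LS_Task 4 = 26−13 = 13
LF_Task 3 = LS_Task 8 = 26; LS_Task 3 = 26−15 = 11
LF_Task 2 = min(LS_Task 3=11, LS_Task 5=24, LS_Task 7=12) = 11; LS_Task 2 = 11−2 = 9
LF_Task 1 = min(LS_Task 3=11, LS_Task 4=13, LS_Task 5=24, LS_Task 6=21) = 11; LS_Task 1 = 11−11 = 0
Slack_Task 2 = LS_Task 2 − ES_Task 2 = 9 − 0 = 9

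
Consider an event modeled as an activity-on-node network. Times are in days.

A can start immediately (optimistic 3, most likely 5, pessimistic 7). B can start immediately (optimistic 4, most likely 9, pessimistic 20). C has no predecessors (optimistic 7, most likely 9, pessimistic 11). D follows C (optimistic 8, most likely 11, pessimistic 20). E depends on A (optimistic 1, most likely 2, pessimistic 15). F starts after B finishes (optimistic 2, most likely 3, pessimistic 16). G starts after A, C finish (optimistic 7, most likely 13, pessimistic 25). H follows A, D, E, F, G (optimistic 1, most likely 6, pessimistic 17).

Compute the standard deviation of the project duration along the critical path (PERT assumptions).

te_A = (3 + 4·5 + 7)/6 = 30/6 = 5; σ²_A = ((7−3)/6)² = 0.444
te_B = (4 + 4·9 + 20)/6 = 60/6 = 10; σ²_B = ((20−4)/6)² = 7.111
te_C = (7 + 4·9 + 11)/6 = 54/6 = 9; σ²_C = ((11−7)/6)² = 0.444
te_D = (8 + 4·11 + 20)/6 = 72/6 = 12; σ²_D = ((20−8)/6)² = 4.000
te_E = (1 + 4·2 + 15)/6 = 24/6 = 4; σ²_E = ((15−1)/6)² = 5.444
te_F = (2 + 4·3 + 16)/6 = 30/6 = 5; σ²_F = ((16−2)/6)² = 5.444
te_G = (7 + 4·13 + 25)/6 = 84/6 = 14; σ²_G = ((25−7)/6)² = 9.000
te_H = (1 + 4·6 + 17)/6 = 42/6 = 7; σ²_H = ((17−1)/6)² = 7.111

Forward pass:
ES_A = 0; EF_A = 5
ES_B = 0; EF_B = 10
ES_C = 0; EF_C = 9
ES_D = 9; EF_D = 9+12 = 21
ES_E = 5; EF_E = 5+4 = 9
ES_F = 10; EF_F = 10+5 = 15
ES_G = max(EF_A=5, EF_C=9) = 9; EF_G = 9+14 = 23
ES_H = max(EF_A=5, EF_D=21, EF_E=9, EF_F=15, EF_G=23) = 23; EF_H = 23+7 = 30
Expected project duration μ = 30 days. Critical path: C → G → H.

Variance along critical path = 0.444 + 9.000 + 7.111 = 16.556
σ = √16.556 = 4.069 days

4.07 days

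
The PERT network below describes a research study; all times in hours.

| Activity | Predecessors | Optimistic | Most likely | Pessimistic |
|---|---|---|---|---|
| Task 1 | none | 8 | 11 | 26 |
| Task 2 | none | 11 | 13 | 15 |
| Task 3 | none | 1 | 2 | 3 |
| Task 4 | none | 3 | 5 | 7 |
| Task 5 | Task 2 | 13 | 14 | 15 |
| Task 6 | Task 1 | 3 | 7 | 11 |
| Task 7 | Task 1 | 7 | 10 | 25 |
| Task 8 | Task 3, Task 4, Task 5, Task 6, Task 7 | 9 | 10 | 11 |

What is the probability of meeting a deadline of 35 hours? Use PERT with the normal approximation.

te_Task 1 = (8 + 4·11 + 26)/6 = 78/6 = 13; σ²_Task 1 = ((26−8)/6)² = 9.000
te_Task 2 = (11 + 4·13 + 15)/6 = 78/6 = 13; σ²_Task 2 = ((15−11)/6)² = 0.444
te_Task 3 = (1 + 4·2 + 3)/6 = 12/6 = 2; σ²_Task 3 = ((3−1)/6)² = 0.111
te_Task 4 = (3 + 4·5 + 7)/6 = 30/6 = 5; σ²_Task 4 = ((7−3)/6)² = 0.444
te_Task 5 = (13 + 4·14 + 15)/6 = 84/6 = 14; σ²_Task 5 = ((15−13)/6)² = 0.111
te_Task 6 = (3 + 4·7 + 11)/6 = 42/6 = 7; σ²_Task 6 = ((11−3)/6)² = 1.778
te_Task 7 = (7 + 4·10 + 25)/6 = 72/6 = 12; σ²_Task 7 = ((25−7)/6)² = 9.000
te_Task 8 = (9 + 4·10 + 11)/6 = 60/6 = 10; σ²_Task 8 = ((11−9)/6)² = 0.111

Forward pass:
ES_Task 1 = 0; EF_Task 1 = 13
ES_Task 2 = 0; EF_Task 2 = 13
ES_Task 3 = 0; EF_Task 3 = 2
ES_Task 4 = 0; EF_Task 4 = 5
ES_Task 5 = 13; EF_Task 5 = 13+14 = 27
ES_Task 6 = 13; EF_Task 6 = 13+7 = 20
ES_Task 7 = 13; EF_Task 7 = 13+12 = 25
ES_Task 8 = max(EF_Task 3=2, EF_Task 4=5, EF_Task 5=27, EF_Task 6=20, EF_Task 7=25) = 27; EF_Task 8 = 27+10 = 37
Expected project duration μ = 37 hours. Critical path: Task 2 → Task 5 → Task 8.

Variance along critical path = 0.444 + 0.111 + 0.111 = 0.667; σ = √0.667 = 0.816 hours.
Z = (35 − 37) / 0.816 = -2.449
P(T ≤ 35) = Φ(-2.449) ≈ 0.007

0.007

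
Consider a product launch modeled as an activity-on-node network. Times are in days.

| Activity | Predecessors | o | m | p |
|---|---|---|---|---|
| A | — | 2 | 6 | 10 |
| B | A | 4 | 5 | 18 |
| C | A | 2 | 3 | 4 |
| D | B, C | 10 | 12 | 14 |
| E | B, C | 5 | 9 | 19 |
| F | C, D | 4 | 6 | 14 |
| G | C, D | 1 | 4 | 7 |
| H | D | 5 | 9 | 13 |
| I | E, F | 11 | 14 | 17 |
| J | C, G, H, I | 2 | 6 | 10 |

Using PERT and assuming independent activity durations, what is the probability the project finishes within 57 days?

te_A = (2 + 4·6 + 10)/6 = 36/6 = 6; σ²_A = ((10−2)/6)² = 1.778
te_B = (4 + 4·5 + 18)/6 = 42/6 = 7; σ²_B = ((18−4)/6)² = 5.444
te_C = (2 + 4·3 + 4)/6 = 18/6 = 3; σ²_C = ((4−2)/6)² = 0.111
te_D = (10 + 4·12 + 14)/6 = 72/6 = 12; σ²_D = ((14−10)/6)² = 0.444
te_E = (5 + 4·9 + 19)/6 = 60/6 = 10; σ²_E = ((19−5)/6)² = 5.444
te_F = (4 + 4·6 + 14)/6 = 42/6 = 7; σ²_F = ((14−4)/6)² = 2.778
te_G = (1 + 4·4 + 7)/6 = 24/6 = 4; σ²_G = ((7−1)/6)² = 1.000
te_H = (5 + 4·9 + 13)/6 = 54/6 = 9; σ²_H = ((13−5)/6)² = 1.778
te_I = (11 + 4·14 + 17)/6 = 84/6 = 14; σ²_I = ((17−11)/6)² = 1.000
te_J = (2 + 4·6 + 10)/6 = 36/6 = 6; σ²_J = ((10−2)/6)² = 1.778

Forward pass:
ES_A = 0; EF_A = 6
ES_B = 6; EF_B = 6+7 = 13
ES_C = 6; EF_C = 6+3 = 9
ES_D = max(EF_B=13, EF_C=9) = 13; EF_D = 13+12 = 25
ES_E = max(EF_B=13, EF_C=9) = 13; EF_E = 13+10 = 23
ES_F = max(EF_C=9, EF_D=25) = 25; EF_F = 25+7 = 32
ES_G = max(EF_C=9, EF_D=25) = 25; EF_G = 25+4 = 29
ES_H = 25; EF_H = 25+9 = 34
ES_I = max(EF_E=23, EF_F=32) = 32; EF_I = 32+14 = 46
ES_J = max(EF_C=9, EF_G=29, EF_H=34, EF_I=46) = 46; EF_J = 46+6 = 52
Expected project duration μ = 52 days. Critical path: A → B → D → F → I → J.

Variance along critical path = 1.778 + 5.444 + 0.444 + 2.778 + 1.000 + 1.778 = 13.222; σ = √13.222 = 3.636 days.
Z = (57 − 52) / 3.636 = 1.375
P(T ≤ 57) = Φ(1.375) ≈ 0.915

0.915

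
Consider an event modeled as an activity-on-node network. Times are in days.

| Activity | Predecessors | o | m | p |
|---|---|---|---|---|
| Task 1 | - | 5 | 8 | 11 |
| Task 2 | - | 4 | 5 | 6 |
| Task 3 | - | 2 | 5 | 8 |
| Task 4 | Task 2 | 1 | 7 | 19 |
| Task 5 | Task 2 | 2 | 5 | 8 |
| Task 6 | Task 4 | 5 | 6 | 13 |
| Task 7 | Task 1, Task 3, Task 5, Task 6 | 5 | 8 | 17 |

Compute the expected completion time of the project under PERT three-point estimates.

te_Task 1 = (5 + 4·8 + 11)/6 = 48/6 = 8
te_Task 2 = (4 + 4·5 + 6)/6 = 30/6 = 5
te_Task 3 = (2 + 4·5 + 8)/6 = 30/6 = 5
te_Task 4 = (1 + 4·7 + 19)/6 = 48/6 = 8
te_Task 5 = (2 + 4·5 + 8)/6 = 30/6 = 5
te_Task 6 = (5 + 4·6 + 13)/6 = 42/6 = 7
te_Task 7 = (5 + 4·8 + 17)/6 = 54/6 = 9

Forward pass:
ES_Task 1 = 0; EF_Task 1 = 8
ES_Task 2 = 0; EF_Task 2 = 5
ES_Task 3 = 0; EF_Task 3 = 5
ES_Task 4 = 5; EF_Task 4 = 5+8 = 13
ES_Task 5 = 5; EF_Task 5 = 5+5 = 10
ES_Task 6 = 13; EF_Task 6 = 13+7 = 20
ES_Task 7 = max(EF_Task 1=8, EF_Task 3=5, EF_Task 5=10, EF_Task 6=20) = 20; EF_Task 7 = 20+9 = 29
Expected project duration μ = 29 days. Critical path: Task 2 → Task 4 → Task 6 → Task 7.

29 days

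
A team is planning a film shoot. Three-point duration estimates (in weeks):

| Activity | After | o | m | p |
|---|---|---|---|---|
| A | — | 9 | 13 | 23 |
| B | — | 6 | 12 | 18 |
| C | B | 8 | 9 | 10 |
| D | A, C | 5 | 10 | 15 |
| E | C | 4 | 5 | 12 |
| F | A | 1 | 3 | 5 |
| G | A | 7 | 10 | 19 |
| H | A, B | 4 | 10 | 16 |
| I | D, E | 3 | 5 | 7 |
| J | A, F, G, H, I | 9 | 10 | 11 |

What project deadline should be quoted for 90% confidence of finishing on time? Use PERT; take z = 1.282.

49.5 weeks

te_A = (9 + 4·13 + 23)/6 = 84/6 = 14; σ²_A = ((23−9)/6)² = 5.444
te_B = (6 + 4·12 + 18)/6 = 72/6 = 12; σ²_B = ((18−6)/6)² = 4.000
te_C = (8 + 4·9 + 10)/6 = 54/6 = 9; σ²_C = ((10−8)/6)² = 0.111
te_D = (5 + 4·10 + 15)/6 = 60/6 = 10; σ²_D = ((15−5)/6)² = 2.778
te_E = (4 + 4·5 + 12)/6 = 36/6 = 6; σ²_E = ((12−4)/6)² = 1.778
te_F = (1 + 4·3 + 5)/6 = 18/6 = 3; σ²_F = ((5−1)/6)² = 0.444
te_G = (7 + 4·10 + 19)/6 = 66/6 = 11; σ²_G = ((19−7)/6)² = 4.000
te_H = (4 + 4·10 + 16)/6 = 60/6 = 10; σ²_H = ((16−4)/6)² = 4.000
te_I = (3 + 4·5 + 7)/6 = 30/6 = 5; σ²_I = ((7−3)/6)² = 0.444
te_J = (9 + 4·10 + 11)/6 = 60/6 = 10; σ²_J = ((11−9)/6)² = 0.111

Forward pass:
ES_A = 0; EF_A = 14
ES_B = 0; EF_B = 12
ES_C = 12; EF_C = 12+9 = 21
ES_D = max(EF_A=14, EF_C=21) = 21; EF_D = 21+10 = 31
ES_E = 21; EF_E = 21+6 = 27
ES_F = 14; EF_F = 14+3 = 17
ES_G = 14; EF_G = 14+11 = 25
ES_H = max(EF_A=14, EF_B=12) = 14; EF_H = 14+10 = 24
ES_I = max(EF_D=31, EF_E=27) = 31; EF_I = 31+5 = 36
ES_J = max(EF_A=14, EF_F=17, EF_G=25, EF_H=24, EF_I=36) = 36; EF_J = 36+10 = 46
Expected project duration μ = 46 weeks. Critical path: B → C → D → I → J.

Variance along critical path = 4.000 + 0.111 + 2.778 + 0.444 + 0.111 = 7.444; σ = 2.728 weeks.
D = μ + z·σ = 46 + 1.282·2.728 = 49.5 weeks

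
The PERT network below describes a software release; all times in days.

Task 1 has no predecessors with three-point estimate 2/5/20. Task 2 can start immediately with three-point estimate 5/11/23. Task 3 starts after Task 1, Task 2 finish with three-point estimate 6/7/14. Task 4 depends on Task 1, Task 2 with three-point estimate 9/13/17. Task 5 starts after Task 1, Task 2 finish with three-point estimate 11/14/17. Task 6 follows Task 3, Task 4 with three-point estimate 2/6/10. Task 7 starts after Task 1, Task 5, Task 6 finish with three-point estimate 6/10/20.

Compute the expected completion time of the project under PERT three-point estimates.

te_Task 1 = (2 + 4·5 + 20)/6 = 42/6 = 7
te_Task 2 = (5 + 4·11 + 23)/6 = 72/6 = 12
te_Task 3 = (6 + 4·7 + 14)/6 = 48/6 = 8
te_Task 4 = (9 + 4·13 + 17)/6 = 78/6 = 13
te_Task 5 = (11 + 4·14 + 17)/6 = 84/6 = 14
te_Task 6 = (2 + 4·6 + 10)/6 = 36/6 = 6
te_Task 7 = (6 + 4·10 + 20)/6 = 66/6 = 11

Forward pass:
ES_Task 1 = 0; EF_Task 1 = 7
ES_Task 2 = 0; EF_Task 2 = 12
ES_Task 3 = max(EF_Task 1=7, EF_Task 2=12) = 12; EF_Task 3 = 12+8 = 20
ES_Task 4 = max(EF_Task 1=7, EF_Task 2=12) = 12; EF_Task 4 = 12+13 = 25
ES_Task 5 = max(EF_Task 1=7, EF_Task 2=12) = 12; EF_Task 5 = 12+14 = 26
ES_Task 6 = max(EF_Task 3=20, EF_Task 4=25) = 25; EF_Task 6 = 25+6 = 31
ES_Task 7 = max(EF_Task 1=7, EF_Task 5=26, EF_Task 6=31) = 31; EF_Task 7 = 31+11 = 42
Expected project duration μ = 42 days. Critical path: Task 2 → Task 4 → Task 6 → Task 7.

42 days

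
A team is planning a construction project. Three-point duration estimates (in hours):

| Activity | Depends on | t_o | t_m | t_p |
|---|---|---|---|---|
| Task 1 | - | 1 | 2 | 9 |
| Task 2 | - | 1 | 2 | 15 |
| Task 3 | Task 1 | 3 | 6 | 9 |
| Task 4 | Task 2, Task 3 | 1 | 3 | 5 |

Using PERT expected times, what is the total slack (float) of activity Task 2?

5 hours

te_Task 1 = (1 + 4·2 + 9)/6 = 18/6 = 3
te_Task 2 = (1 + 4·2 + 15)/6 = 24/6 = 4
te_Task 3 = (3 + 4·6 + 9)/6 = 36/6 = 6
te_Task 4 = (1 + 4·3 + 5)/6 = 18/6 = 3

Forward pass:
ES_Task 1 = 0; EF_Task 1 = 3
ES_Task 2 = 0; EF_Task 2 = 4
ES_Task 3 = 3; EF_Task 3 = 3+6 = 9
ES_Task 4 = max(EF_Task 2=4, EF_Task 3=9) = 9; EF_Task 4 = 9+3 = 12
Expected project duration μ = 12 hours. Critical path: Task 1 → Task 3 → Task 4.

Backward pass:
LF_Task 4 = 12; LS_Task 4 = 12−3 = 9
LF_Task 3 = LS_Task 4 = 9; LS_Task 3 = 9−6 = 3
LF_Task 2 = LS_Task 4 = 9; LS_Task 2 = 9−4 = 5
LF_Task 1 = LS_Task 3 = 3; LS_Task 1 = 3−3 = 0
Slack_Task 2 = LS_Task 2 − ES_Task 2 = 5 − 0 = 5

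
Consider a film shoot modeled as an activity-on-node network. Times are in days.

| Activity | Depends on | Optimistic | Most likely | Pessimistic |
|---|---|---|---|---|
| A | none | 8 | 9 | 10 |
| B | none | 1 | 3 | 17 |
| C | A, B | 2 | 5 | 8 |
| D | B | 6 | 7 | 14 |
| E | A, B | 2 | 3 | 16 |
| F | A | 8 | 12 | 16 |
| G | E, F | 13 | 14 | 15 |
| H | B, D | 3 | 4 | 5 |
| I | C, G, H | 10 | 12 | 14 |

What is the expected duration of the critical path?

47 days

te_A = (8 + 4·9 + 10)/6 = 54/6 = 9
te_B = (1 + 4·3 + 17)/6 = 30/6 = 5
te_C = (2 + 4·5 + 8)/6 = 30/6 = 5
te_D = (6 + 4·7 + 14)/6 = 48/6 = 8
te_E = (2 + 4·3 + 16)/6 = 30/6 = 5
te_F = (8 + 4·12 + 16)/6 = 72/6 = 12
te_G = (13 + 4·14 + 15)/6 = 84/6 = 14
te_H = (3 + 4·4 + 5)/6 = 24/6 = 4
te_I = (10 + 4·12 + 14)/6 = 72/6 = 12

Forward pass:
ES_A = 0; EF_A = 9
ES_B = 0; EF_B = 5
ES_C = max(EF_A=9, EF_B=5) = 9; EF_C = 9+5 = 14
ES_D = 5; EF_D = 5+8 = 13
ES_E = max(EF_A=9, EF_B=5) = 9; EF_E = 9+5 = 14
ES_F = 9; EF_F = 9+12 = 21
ES_G = max(EF_E=14, EF_F=21) = 21; EF_G = 21+14 = 35
ES_H = max(EF_B=5, EF_D=13) = 13; EF_H = 13+4 = 17
ES_I = max(EF_C=14, EF_G=35, EF_H=17) = 35; EF_I = 35+12 = 47
Expected project duration μ = 47 days. Critical path: A → F → G → I.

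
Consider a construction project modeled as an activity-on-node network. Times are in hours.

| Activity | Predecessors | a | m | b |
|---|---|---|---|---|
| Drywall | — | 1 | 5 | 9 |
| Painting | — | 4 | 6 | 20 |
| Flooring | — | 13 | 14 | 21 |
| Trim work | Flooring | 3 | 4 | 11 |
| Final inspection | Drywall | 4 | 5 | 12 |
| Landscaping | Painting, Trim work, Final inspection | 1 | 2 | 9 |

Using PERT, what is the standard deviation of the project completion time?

te_Drywall = (1 + 4·5 + 9)/6 = 30/6 = 5; σ²_Drywall = ((9−1)/6)² = 1.778
te_Painting = (4 + 4·6 + 20)/6 = 48/6 = 8; σ²_Painting = ((20−4)/6)² = 7.111
te_Flooring = (13 + 4·14 + 21)/6 = 90/6 = 15; σ²_Flooring = ((21−13)/6)² = 1.778
te_Trim work = (3 + 4·4 + 11)/6 = 30/6 = 5; σ²_Trim work = ((11−3)/6)² = 1.778
te_Final inspection = (4 + 4·5 + 12)/6 = 36/6 = 6; σ²_Final inspection = ((12−4)/6)² = 1.778
te_Landscaping = (1 + 4·2 + 9)/6 = 18/6 = 3; σ²_Landscaping = ((9−1)/6)² = 1.778

Forward pass:
ES_Drywall = 0; EF_Drywall = 5
ES_Painting = 0; EF_Painting = 8
ES_Flooring = 0; EF_Flooring = 15
ES_Trim work = 15; EF_Trim work = 15+5 = 20
ES_Final inspection = 5; EF_Final inspection = 5+6 = 11
ES_Landscaping = max(EF_Painting=8, EF_Trim work=20, EF_Final inspection=11) = 20; EF_Landscaping = 20+3 = 23
Expected project duration μ = 23 hours. Critical path: Flooring → Trim work → Landscaping.

Variance along critical path = 1.778 + 1.778 + 1.778 = 5.333
σ = √5.333 = 2.309 hours

2.31 hours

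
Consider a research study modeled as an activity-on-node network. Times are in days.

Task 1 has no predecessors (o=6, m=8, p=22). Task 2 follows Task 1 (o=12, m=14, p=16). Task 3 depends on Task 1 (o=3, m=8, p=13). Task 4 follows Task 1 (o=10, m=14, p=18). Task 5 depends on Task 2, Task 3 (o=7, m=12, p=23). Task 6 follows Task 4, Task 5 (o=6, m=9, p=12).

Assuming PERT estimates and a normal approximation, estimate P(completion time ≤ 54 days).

0.978

te_Task 1 = (6 + 4·8 + 22)/6 = 60/6 = 10; σ²_Task 1 = ((22−6)/6)² = 7.111
te_Task 2 = (12 + 4·14 + 16)/6 = 84/6 = 14; σ²_Task 2 = ((16−12)/6)² = 0.444
te_Task 3 = (3 + 4·8 + 13)/6 = 48/6 = 8; σ²_Task 3 = ((13−3)/6)² = 2.778
te_Task 4 = (10 + 4·14 + 18)/6 = 84/6 = 14; σ²_Task 4 = ((18−10)/6)² = 1.778
te_Task 5 = (7 + 4·12 + 23)/6 = 78/6 = 13; σ²_Task 5 = ((23−7)/6)² = 7.111
te_Task 6 = (6 + 4·9 + 12)/6 = 54/6 = 9; σ²_Task 6 = ((12−6)/6)² = 1.000

Forward pass:
ES_Task 1 = 0; EF_Task 1 = 10
ES_Task 2 = 10; EF_Task 2 = 10+14 = 24
ES_Task 3 = 10; EF_Task 3 = 10+8 = 18
ES_Task 4 = 10; EF_Task 4 = 10+14 = 24
ES_Task 5 = max(EF_Task 2=24, EF_Task 3=18) = 24; EF_Task 5 = 24+13 = 37
ES_Task 6 = max(EF_Task 4=24, EF_Task 5=37) = 37; EF_Task 6 = 37+9 = 46
Expected project duration μ = 46 days. Critical path: Task 1 → Task 2 → Task 5 → Task 6.

Variance along critical path = 7.111 + 0.444 + 7.111 + 1.000 = 15.667; σ = √15.667 = 3.958 days.
Z = (54 − 46) / 3.958 = 2.021
P(T ≤ 54) = Φ(2.021) ≈ 0.978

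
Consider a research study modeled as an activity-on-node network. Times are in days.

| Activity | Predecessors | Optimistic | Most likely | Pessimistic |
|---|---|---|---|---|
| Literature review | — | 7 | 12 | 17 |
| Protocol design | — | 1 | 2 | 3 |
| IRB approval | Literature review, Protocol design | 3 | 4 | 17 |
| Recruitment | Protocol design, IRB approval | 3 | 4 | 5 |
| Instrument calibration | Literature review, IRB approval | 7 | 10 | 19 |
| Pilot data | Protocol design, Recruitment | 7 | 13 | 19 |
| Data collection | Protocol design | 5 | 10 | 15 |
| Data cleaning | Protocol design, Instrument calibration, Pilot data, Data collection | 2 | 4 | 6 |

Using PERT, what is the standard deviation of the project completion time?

3.57 days

te_Literature review = (7 + 4·12 + 17)/6 = 72/6 = 12; σ²_Literature review = ((17−7)/6)² = 2.778
te_Protocol design = (1 + 4·2 + 3)/6 = 12/6 = 2; σ²_Protocol design = ((3−1)/6)² = 0.111
te_IRB approval = (3 + 4·4 + 17)/6 = 36/6 = 6; σ²_IRB approval = ((17−3)/6)² = 5.444
te_Recruitment = (3 + 4·4 + 5)/6 = 24/6 = 4; σ²_Recruitment = ((5−3)/6)² = 0.111
te_Instrument calibration = (7 + 4·10 + 19)/6 = 66/6 = 11; σ²_Instrument calibration = ((19−7)/6)² = 4.000
te_Pilot data = (7 + 4·13 + 19)/6 = 78/6 = 13; σ²_Pilot data = ((19−7)/6)² = 4.000
te_Data collection = (5 + 4·10 + 15)/6 = 60/6 = 10; σ²_Data collection = ((15−5)/6)² = 2.778
te_Data cleaning = (2 + 4·4 + 6)/6 = 24/6 = 4; σ²_Data cleaning = ((6−2)/6)² = 0.444

Forward pass:
ES_Literature review = 0; EF_Literature review = 12
ES_Protocol design = 0; EF_Protocol design = 2
ES_IRB approval = max(EF_Literature review=12, EF_Protocol design=2) = 12; EF_IRB approval = 12+6 = 18
ES_Recruitment = max(EF_Protocol design=2, EF_IRB approval=18) = 18; EF_Recruitment = 18+4 = 22
ES_Instrument calibration = max(EF_Literature review=12, EF_IRB approval=18) = 18; EF_Instrument calibration = 18+11 = 29
ES_Pilot data = max(EF_Protocol design=2, EF_Recruitment=22) = 22; EF_Pilot data = 22+13 = 35
ES_Data collection = 2; EF_Data collection = 2+10 = 12
ES_Data cleaning = max(EF_Protocol design=2, EF_Instrument calibration=29, EF_Pilot data=35, EF_Data collection=12) = 35; EF_Data cleaning = 35+4 = 39
Expected project duration μ = 39 days. Critical path: Literature review → IRB approval → Recruitment → Pilot data → Data cleaning.

Variance along critical path = 2.778 + 5.444 + 0.111 + 4.000 + 0.444 = 12.778
σ = √12.778 = 3.575 days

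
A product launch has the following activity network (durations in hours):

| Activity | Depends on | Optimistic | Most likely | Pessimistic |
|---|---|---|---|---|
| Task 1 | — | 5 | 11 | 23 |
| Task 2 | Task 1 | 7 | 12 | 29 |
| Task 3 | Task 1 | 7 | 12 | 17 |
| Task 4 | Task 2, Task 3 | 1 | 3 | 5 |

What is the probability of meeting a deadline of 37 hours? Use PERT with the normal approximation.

te_Task 1 = (5 + 4·11 + 23)/6 = 72/6 = 12; σ²_Task 1 = ((23−5)/6)² = 9.000
te_Task 2 = (7 + 4·12 + 29)/6 = 84/6 = 14; σ²_Task 2 = ((29−7)/6)² = 13.444
te_Task 3 = (7 + 4·12 + 17)/6 = 72/6 = 12; σ²_Task 3 = ((17−7)/6)² = 2.778
te_Task 4 = (1 + 4·3 + 5)/6 = 18/6 = 3; σ²_Task 4 = ((5−1)/6)² = 0.444

Forward pass:
ES_Task 1 = 0; EF_Task 1 = 12
ES_Task 2 = 12; EF_Task 2 = 12+14 = 26
ES_Task 3 = 12; EF_Task 3 = 12+12 = 24
ES_Task 4 = max(EF_Task 2=26, EF_Task 3=24) = 26; EF_Task 4 = 26+3 = 29
Expected project duration μ = 29 hours. Critical path: Task 1 → Task 2 → Task 4.

Variance along critical path = 9.000 + 13.444 + 0.444 = 22.889; σ = √22.889 = 4.784 hours.
Z = (37 − 29) / 4.784 = 1.672
P(T ≤ 37) = Φ(1.672) ≈ 0.953

0.953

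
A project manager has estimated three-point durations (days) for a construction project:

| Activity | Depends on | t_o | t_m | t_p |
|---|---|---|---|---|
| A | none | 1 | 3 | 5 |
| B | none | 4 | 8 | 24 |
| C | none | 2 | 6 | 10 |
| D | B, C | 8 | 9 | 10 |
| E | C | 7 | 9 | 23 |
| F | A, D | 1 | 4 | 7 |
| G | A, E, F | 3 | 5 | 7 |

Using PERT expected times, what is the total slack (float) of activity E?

6 days

te_A = (1 + 4·3 + 5)/6 = 18/6 = 3
te_B = (4 + 4·8 + 24)/6 = 60/6 = 10
te_C = (2 + 4·6 + 10)/6 = 36/6 = 6
te_D = (8 + 4·9 + 10)/6 = 54/6 = 9
te_E = (7 + 4·9 + 23)/6 = 66/6 = 11
te_F = (1 + 4·4 + 7)/6 = 24/6 = 4
te_G = (3 + 4·5 + 7)/6 = 30/6 = 5

Forward pass:
ES_A = 0; EF_A = 3
ES_B = 0; EF_B = 10
ES_C = 0; EF_C = 6
ES_D = max(EF_B=10, EF_C=6) = 10; EF_D = 10+9 = 19
ES_E = 6; EF_E = 6+11 = 17
ES_F = max(EF_A=3, EF_D=19) = 19; EF_F = 19+4 = 23
ES_G = max(EF_A=3, EF_E=17, EF_F=23) = 23; EF_G = 23+5 = 28
Expected project duration μ = 28 days. Critical path: B → D → F → G.

Backward pass:
LF_G = 28; LS_G = 28−5 = 23
LF_F = LS_G = 23; LS_F = 23−4 = 19
LF_E = LS_G = 23; LS_E = 23−11 = 12
LF_D = LS_F = 19; LS_D = 19−9 = 10
LF_C = min(LS_D=10, LS_E=12) = 10; LS_C = 10−6 = 4
LF_B = LS_D = 10; LS_B = 10−10 = 0
LF_A = min(LS_F=19, LS_G=23) = 19; LS_A = 19−3 = 16
Slack_E = LS_E − ES_E = 12 − 6 = 6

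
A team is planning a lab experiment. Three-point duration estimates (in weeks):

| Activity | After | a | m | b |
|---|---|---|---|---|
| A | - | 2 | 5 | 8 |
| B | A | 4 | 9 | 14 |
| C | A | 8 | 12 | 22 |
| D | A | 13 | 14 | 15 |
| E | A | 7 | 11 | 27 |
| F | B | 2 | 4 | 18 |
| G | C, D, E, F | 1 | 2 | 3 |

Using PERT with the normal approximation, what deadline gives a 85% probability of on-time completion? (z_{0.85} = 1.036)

te_A = (2 + 4·5 + 8)/6 = 30/6 = 5; σ²_A = ((8−2)/6)² = 1.000
te_B = (4 + 4·9 + 14)/6 = 54/6 = 9; σ²_B = ((14−4)/6)² = 2.778
te_C = (8 + 4·12 + 22)/6 = 78/6 = 13; σ²_C = ((22−8)/6)² = 5.444
te_D = (13 + 4·14 + 15)/6 = 84/6 = 14; σ²_D = ((15−13)/6)² = 0.111
te_E = (7 + 4·11 + 27)/6 = 78/6 = 13; σ²_E = ((27−7)/6)² = 11.111
te_F = (2 + 4·4 + 18)/6 = 36/6 = 6; σ²_F = ((18−2)/6)² = 7.111
te_G = (1 + 4·2 + 3)/6 = 12/6 = 2; σ²_G = ((3−1)/6)² = 0.111

Forward pass:
ES_A = 0; EF_A = 5
ES_B = 5; EF_B = 5+9 = 14
ES_C = 5; EF_C = 5+13 = 18
ES_D = 5; EF_D = 5+14 = 19
ES_E = 5; EF_E = 5+13 = 18
ES_F = 14; EF_F = 14+6 = 20
ES_G = max(EF_C=18, EF_D=19, EF_E=18, EF_F=20) = 20; EF_G = 20+2 = 22
Expected project duration μ = 22 weeks. Critical path: A → B → F → G.

Variance along critical path = 1.000 + 2.778 + 7.111 + 0.111 = 11.000; σ = 3.317 weeks.
D = μ + z·σ = 22 + 1.036·3.317 = 25.4 weeks

25.4 weeks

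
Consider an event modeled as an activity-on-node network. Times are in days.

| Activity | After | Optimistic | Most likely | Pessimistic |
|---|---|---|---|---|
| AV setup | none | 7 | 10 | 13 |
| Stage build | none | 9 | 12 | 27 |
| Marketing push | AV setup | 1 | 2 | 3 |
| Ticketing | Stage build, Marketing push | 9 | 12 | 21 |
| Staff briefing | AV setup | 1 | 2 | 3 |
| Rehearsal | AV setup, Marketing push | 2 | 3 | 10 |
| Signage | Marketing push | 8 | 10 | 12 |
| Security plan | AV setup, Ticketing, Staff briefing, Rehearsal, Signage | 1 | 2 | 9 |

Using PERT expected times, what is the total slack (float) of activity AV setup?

2 days

te_AV setup = (7 + 4·10 + 13)/6 = 60/6 = 10
te_Stage build = (9 + 4·12 + 27)/6 = 84/6 = 14
te_Marketing push = (1 + 4·2 + 3)/6 = 12/6 = 2
te_Ticketing = (9 + 4·12 + 21)/6 = 78/6 = 13
te_Staff briefing = (1 + 4·2 + 3)/6 = 12/6 = 2
te_Rehearsal = (2 + 4·3 + 10)/6 = 24/6 = 4
te_Signage = (8 + 4·10 + 12)/6 = 60/6 = 10
te_Security plan = (1 + 4·2 + 9)/6 = 18/6 = 3

Forward pass:
ES_AV setup = 0; EF_AV setup = 10
ES_Stage build = 0; EF_Stage build = 14
ES_Marketing push = 10; EF_Marketing push = 10+2 = 12
ES_Ticketing = max(EF_Stage build=14, EF_Marketing push=12) = 14; EF_Ticketing = 14+13 = 27
ES_Staff briefing = 10; EF_Staff briefing = 10+2 = 12
ES_Rehearsal = max(EF_AV setup=10, EF_Marketing push=12) = 12; EF_Rehearsal = 12+4 = 16
ES_Signage = 12; EF_Signage = 12+10 = 22
ES_Security plan = max(EF_AV setup=10, EF_Ticketing=27, EF_Staff briefing=12, EF_Rehearsal=16, EF_Signage=22) = 27; EF_Security plan = 27+3 = 30
Expected project duration μ = 30 days. Critical path: Stage build → Ticketing → Security plan.

Backward pass:
LF_Security plan = 30; LS_Security plan = 30−3 = 27
LF_Signage = LS_Security plan = 27; LS_Signage = 27−10 = 17
LF_Rehearsal = LS_Security plan = 27; LS_Rehearsal = 27−4 = 23
LF_Staff briefing = LS_Security plan = 27; LS_Staff briefing = 27−2 = 25
LF_Ticketing = LS_Security plan = 27; LS_Ticketing = 27−13 = 14
LF_Marketing push = min(LS_Ticketing=14, LS_Rehearsal=23, LS_Signage=17) = 14; LS_Marketing push = 14−2 = 12
LF_Stage build = LS_Ticketing = 14; LS_Stage build = 14−14 = 0
LF_AV setup = min(LS_Marketing push=12, LS_Staff briefing=25, LS_Rehearsal=23, LS_Security plan=27) = 12; LS_AV setup = 12−10 = 2
Slack_AV setup = LS_AV setup − ES_AV setup = 2 − 0 = 2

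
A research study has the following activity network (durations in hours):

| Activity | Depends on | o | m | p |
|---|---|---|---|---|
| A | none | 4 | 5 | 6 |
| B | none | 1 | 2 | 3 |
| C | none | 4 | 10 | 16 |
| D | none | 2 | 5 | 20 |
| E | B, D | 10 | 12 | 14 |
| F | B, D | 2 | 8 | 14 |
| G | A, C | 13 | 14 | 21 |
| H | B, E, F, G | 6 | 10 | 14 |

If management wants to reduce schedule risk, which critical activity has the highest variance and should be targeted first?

C

te_A = (4 + 4·5 + 6)/6 = 30/6 = 5; σ²_A = ((6−4)/6)² = 0.111
te_B = (1 + 4·2 + 3)/6 = 12/6 = 2; σ²_B = ((3−1)/6)² = 0.111
te_C = (4 + 4·10 + 16)/6 = 60/6 = 10; σ²_C = ((16−4)/6)² = 4.000
te_D = (2 + 4·5 + 20)/6 = 42/6 = 7; σ²_D = ((20−2)/6)² = 9.000
te_E = (10 + 4·12 + 14)/6 = 72/6 = 12; σ²_E = ((14−10)/6)² = 0.444
te_F = (2 + 4·8 + 14)/6 = 48/6 = 8; σ²_F = ((14−2)/6)² = 4.000
te_G = (13 + 4·14 + 21)/6 = 90/6 = 15; σ²_G = ((21−13)/6)² = 1.778
te_H = (6 + 4·10 + 14)/6 = 60/6 = 10; σ²_H = ((14−6)/6)² = 1.778

Forward pass:
ES_A = 0; EF_A = 5
ES_B = 0; EF_B = 2
ES_C = 0; EF_C = 10
ES_D = 0; EF_D = 7
ES_E = max(EF_B=2, EF_D=7) = 7; EF_E = 7+12 = 19
ES_F = max(EF_B=2, EF_D=7) = 7; EF_F = 7+8 = 15
ES_G = max(EF_A=5, EF_C=10) = 10; EF_G = 10+15 = 25
ES_H = max(EF_B=2, EF_E=19, EF_F=15, EF_G=25) = 25; EF_H = 25+10 = 35
Expected project duration μ = 35 hours. Critical path: C → G → H.

Variances on critical path: σ²_C=4.000, σ²_G=1.778, σ²_H=1.778.
Largest is σ²_C = 4.000.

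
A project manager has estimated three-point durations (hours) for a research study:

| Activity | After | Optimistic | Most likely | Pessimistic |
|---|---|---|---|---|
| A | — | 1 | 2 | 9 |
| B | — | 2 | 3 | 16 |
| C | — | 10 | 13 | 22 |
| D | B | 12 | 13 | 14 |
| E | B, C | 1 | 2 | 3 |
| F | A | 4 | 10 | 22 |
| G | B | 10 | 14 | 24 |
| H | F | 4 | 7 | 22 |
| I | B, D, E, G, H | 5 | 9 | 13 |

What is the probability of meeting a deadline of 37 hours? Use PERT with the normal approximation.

0.859

te_A = (1 + 4·2 + 9)/6 = 18/6 = 3; σ²_A = ((9−1)/6)² = 1.778
te_B = (2 + 4·3 + 16)/6 = 30/6 = 5; σ²_B = ((16−2)/6)² = 5.444
te_C = (10 + 4·13 + 22)/6 = 84/6 = 14; σ²_C = ((22−10)/6)² = 4.000
te_D = (12 + 4·13 + 14)/6 = 78/6 = 13; σ²_D = ((14−12)/6)² = 0.111
te_E = (1 + 4·2 + 3)/6 = 12/6 = 2; σ²_E = ((3−1)/6)² = 0.111
te_F = (4 + 4·10 + 22)/6 = 66/6 = 11; σ²_F = ((22−4)/6)² = 9.000
te_G = (10 + 4·14 + 24)/6 = 90/6 = 15; σ²_G = ((24−10)/6)² = 5.444
te_H = (4 + 4·7 + 22)/6 = 54/6 = 9; σ²_H = ((22−4)/6)² = 9.000
te_I = (5 + 4·9 + 13)/6 = 54/6 = 9; σ²_I = ((13−5)/6)² = 1.778

Forward pass:
ES_A = 0; EF_A = 3
ES_B = 0; EF_B = 5
ES_C = 0; EF_C = 14
ES_D = 5; EF_D = 5+13 = 18
ES_E = max(EF_B=5, EF_C=14) = 14; EF_E = 14+2 = 16
ES_F = 3; EF_F = 3+11 = 14
ES_G = 5; EF_G = 5+15 = 20
ES_H = 14; EF_H = 14+9 = 23
ES_I = max(EF_B=5, EF_D=18, EF_E=16, EF_G=20, EF_H=23) = 23; EF_I = 23+9 = 32
Expected project duration μ = 32 hours. Critical path: A → F → H → I.

Variance along critical path = 1.778 + 9.000 + 9.000 + 1.778 = 21.556; σ = √21.556 = 4.643 hours.
Z = (37 − 32) / 4.643 = 1.077
P(T ≤ 37) = Φ(1.077) ≈ 0.859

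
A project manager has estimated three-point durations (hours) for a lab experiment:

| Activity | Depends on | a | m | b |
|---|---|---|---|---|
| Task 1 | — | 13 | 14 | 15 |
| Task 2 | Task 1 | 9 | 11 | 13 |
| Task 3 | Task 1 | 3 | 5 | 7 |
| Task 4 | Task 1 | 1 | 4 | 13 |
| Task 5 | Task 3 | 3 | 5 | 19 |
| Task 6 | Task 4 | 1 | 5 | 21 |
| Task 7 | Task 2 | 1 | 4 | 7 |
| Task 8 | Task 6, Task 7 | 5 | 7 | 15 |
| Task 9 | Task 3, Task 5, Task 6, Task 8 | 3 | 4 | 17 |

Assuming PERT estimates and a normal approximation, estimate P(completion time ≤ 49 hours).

te_Task 1 = (13 + 4·14 + 15)/6 = 84/6 = 14; σ²_Task 1 = ((15−13)/6)² = 0.111
te_Task 2 = (9 + 4·11 + 13)/6 = 66/6 = 11; σ²_Task 2 = ((13−9)/6)² = 0.444
te_Task 3 = (3 + 4·5 + 7)/6 = 30/6 = 5; σ²_Task 3 = ((7−3)/6)² = 0.444
te_Task 4 = (1 + 4·4 + 13)/6 = 30/6 = 5; σ²_Task 4 = ((13−1)/6)² = 4.000
te_Task 5 = (3 + 4·5 + 19)/6 = 42/6 = 7; σ²_Task 5 = ((19−3)/6)² = 7.111
te_Task 6 = (1 + 4·5 + 21)/6 = 42/6 = 7; σ²_Task 6 = ((21−1)/6)² = 11.111
te_Task 7 = (1 + 4·4 + 7)/6 = 24/6 = 4; σ²_Task 7 = ((7−1)/6)² = 1.000
te_Task 8 = (5 + 4·7 + 15)/6 = 48/6 = 8; σ²_Task 8 = ((15−5)/6)² = 2.778
te_Task 9 = (3 + 4·4 + 17)/6 = 36/6 = 6; σ²_Task 9 = ((17−3)/6)² = 5.444

Forward pass:
ES_Task 1 = 0; EF_Task 1 = 14
ES_Task 2 = 14; EF_Task 2 = 14+11 = 25
ES_Task 3 = 14; EF_Task 3 = 14+5 = 19
ES_Task 4 = 14; EF_Task 4 = 14+5 = 19
ES_Task 5 = 19; EF_Task 5 = 19+7 = 26
ES_Task 6 = 19; EF_Task 6 = 19+7 = 26
ES_Task 7 = 25; EF_Task 7 = 25+4 = 29
ES_Task 8 = max(EF_Task 6=26, EF_Task 7=29) = 29; EF_Task 8 = 29+8 = 37
ES_Task 9 = max(EF_Task 3=19, EF_Task 5=26, EF_Task 6=26, EF_Task 8=37) = 37; EF_Task 9 = 37+6 = 43
Expected project duration μ = 43 hours. Critical path: Task 1 → Task 2 → Task 7 → Task 8 → Task 9.

Variance along critical path = 0.111 + 0.444 + 1.000 + 2.778 + 5.444 = 9.778; σ = √9.778 = 3.127 hours.
Z = (49 − 43) / 3.127 = 1.919
P(T ≤ 49) = Φ(1.919) ≈ 0.972

0.972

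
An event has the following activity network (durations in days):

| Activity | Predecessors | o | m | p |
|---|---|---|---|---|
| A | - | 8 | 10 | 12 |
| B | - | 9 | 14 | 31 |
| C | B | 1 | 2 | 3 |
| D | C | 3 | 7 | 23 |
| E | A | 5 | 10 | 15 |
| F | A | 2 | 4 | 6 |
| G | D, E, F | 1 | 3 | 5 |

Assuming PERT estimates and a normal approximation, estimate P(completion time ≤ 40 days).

0.977

te_A = (8 + 4·10 + 12)/6 = 60/6 = 10; σ²_A = ((12−8)/6)² = 0.444
te_B = (9 + 4·14 + 31)/6 = 96/6 = 16; σ²_B = ((31−9)/6)² = 13.444
te_C = (1 + 4·2 + 3)/6 = 12/6 = 2; σ²_C = ((3−1)/6)² = 0.111
te_D = (3 + 4·7 + 23)/6 = 54/6 = 9; σ²_D = ((23−3)/6)² = 11.111
te_E = (5 + 4·10 + 15)/6 = 60/6 = 10; σ²_E = ((15−5)/6)² = 2.778
te_F = (2 + 4·4 + 6)/6 = 24/6 = 4; σ²_F = ((6−2)/6)² = 0.444
te_G = (1 + 4·3 + 5)/6 = 18/6 = 3; σ²_G = ((5−1)/6)² = 0.444

Forward pass:
ES_A = 0; EF_A = 10
ES_B = 0; EF_B = 16
ES_C = 16; EF_C = 16+2 = 18
ES_D = 18; EF_D = 18+9 = 27
ES_E = 10; EF_E = 10+10 = 20
ES_F = 10; EF_F = 10+4 = 14
ES_G = max(EF_D=27, EF_E=20, EF_F=14) = 27; EF_G = 27+3 = 30
Expected project duration μ = 30 days. Critical path: B → C → D → G.

Variance along critical path = 13.444 + 0.111 + 11.111 + 0.444 = 25.111; σ = √25.111 = 5.011 days.
Z = (40 − 30) / 5.011 = 1.996
P(T ≤ 40) = Φ(1.996) ≈ 0.977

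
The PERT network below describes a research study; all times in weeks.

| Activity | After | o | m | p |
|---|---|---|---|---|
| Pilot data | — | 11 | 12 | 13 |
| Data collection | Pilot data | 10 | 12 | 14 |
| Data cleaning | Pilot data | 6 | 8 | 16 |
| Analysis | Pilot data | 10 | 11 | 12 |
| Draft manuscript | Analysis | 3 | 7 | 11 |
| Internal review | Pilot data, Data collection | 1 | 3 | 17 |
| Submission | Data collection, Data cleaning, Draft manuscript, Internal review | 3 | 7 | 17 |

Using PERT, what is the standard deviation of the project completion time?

te_Pilot data = (11 + 4·12 + 13)/6 = 72/6 = 12; σ²_Pilot data = ((13−11)/6)² = 0.111
te_Data collection = (10 + 4·12 + 14)/6 = 72/6 = 12; σ²_Data collection = ((14−10)/6)² = 0.444
te_Data cleaning = (6 + 4·8 + 16)/6 = 54/6 = 9; σ²_Data cleaning = ((16−6)/6)² = 2.778
te_Analysis = (10 + 4·11 + 12)/6 = 66/6 = 11; σ²_Analysis = ((12−10)/6)² = 0.111
te_Draft manuscript = (3 + 4·7 + 11)/6 = 42/6 = 7; σ²_Draft manuscript = ((11−3)/6)² = 1.778
te_Internal review = (1 + 4·3 + 17)/6 = 30/6 = 5; σ²_Internal review = ((17−1)/6)² = 7.111
te_Submission = (3 + 4·7 + 17)/6 = 48/6 = 8; σ²_Submission = ((17−3)/6)² = 5.444

Forward pass:
ES_Pilot data = 0; EF_Pilot data = 12
ES_Data collection = 12; EF_Data collection = 12+12 = 24
ES_Data cleaning = 12; EF_Data cleaning = 12+9 = 21
ES_Analysis = 12; EF_Analysis = 12+11 = 23
ES_Draft manuscript = 23; EF_Draft manuscript = 23+7 = 30
ES_Internal review = max(EF_Pilot data=12, EF_Data collection=24) = 24; EF_Internal review = 24+5 = 29
ES_Submission = max(EF_Data collection=24, EF_Data cleaning=21, EF_Draft manuscript=30, EF_Internal review=29) = 30; EF_Submission = 30+8 = 38
Expected project duration μ = 38 weeks. Critical path: Pilot data → Analysis → Draft manuscript → Submission.

Variance along critical path = 0.111 + 0.111 + 1.778 + 5.444 = 7.444
σ = √7.444 = 2.728 weeks

2.73 weeks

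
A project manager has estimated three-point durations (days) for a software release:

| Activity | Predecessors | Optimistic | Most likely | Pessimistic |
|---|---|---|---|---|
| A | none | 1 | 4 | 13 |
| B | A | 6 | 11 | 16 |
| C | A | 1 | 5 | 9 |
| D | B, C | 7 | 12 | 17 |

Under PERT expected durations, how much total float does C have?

te_A = (1 + 4·4 + 13)/6 = 30/6 = 5
te_B = (6 + 4·11 + 16)/6 = 66/6 = 11
te_C = (1 + 4·5 + 9)/6 = 30/6 = 5
te_D = (7 + 4·12 + 17)/6 = 72/6 = 12

Forward pass:
ES_A = 0; EF_A = 5
ES_B = 5; EF_B = 5+11 = 16
ES_C = 5; EF_C = 5+5 = 10
ES_D = max(EF_B=16, EF_C=10) = 16; EF_D = 16+12 = 28
Expected project duration μ = 28 days. Critical path: A → B → D.

Backward pass:
LF_D = 28; LS_D = 28−12 = 16
LF_C = LS_D = 16; LS_C = 16−5 = 11
LF_B = LS_D = 16; LS_B = 16−11 = 5
LF_A = min(LS_B=5, LS_C=11) = 5; LS_A = 5−5 = 0
Slack_C = LS_C − ES_C = 11 − 5 = 6

6 days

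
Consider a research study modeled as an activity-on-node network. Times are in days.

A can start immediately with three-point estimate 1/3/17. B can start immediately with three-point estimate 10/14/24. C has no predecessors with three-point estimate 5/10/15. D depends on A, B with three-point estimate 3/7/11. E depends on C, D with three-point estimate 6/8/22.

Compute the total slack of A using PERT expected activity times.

10 days

te_A = (1 + 4·3 + 17)/6 = 30/6 = 5
te_B = (10 + 4·14 + 24)/6 = 90/6 = 15
te_C = (5 + 4·10 + 15)/6 = 60/6 = 10
te_D = (3 + 4·7 + 11)/6 = 42/6 = 7
te_E = (6 + 4·8 + 22)/6 = 60/6 = 10

Forward pass:
ES_A = 0; EF_A = 5
ES_B = 0; EF_B = 15
ES_C = 0; EF_C = 10
ES_D = max(EF_A=5, EF_B=15) = 15; EF_D = 15+7 = 22
ES_E = max(EF_C=10, EF_D=22) = 22; EF_E = 22+10 = 32
Expected project duration μ = 32 days. Critical path: B → D → E.

Backward pass:
LF_E = 32; LS_E = 32−10 = 22
LF_D = LS_E = 22; LS_D = 22−7 = 15
LF_C = LS_E = 22; LS_C = 22−10 = 12
LF_B = LS_D = 15; LS_B = 15−15 = 0
LF_A = LS_D = 15; LS_A = 15−5 = 10
Slack_A = LS_A − ES_A = 10 − 0 = 10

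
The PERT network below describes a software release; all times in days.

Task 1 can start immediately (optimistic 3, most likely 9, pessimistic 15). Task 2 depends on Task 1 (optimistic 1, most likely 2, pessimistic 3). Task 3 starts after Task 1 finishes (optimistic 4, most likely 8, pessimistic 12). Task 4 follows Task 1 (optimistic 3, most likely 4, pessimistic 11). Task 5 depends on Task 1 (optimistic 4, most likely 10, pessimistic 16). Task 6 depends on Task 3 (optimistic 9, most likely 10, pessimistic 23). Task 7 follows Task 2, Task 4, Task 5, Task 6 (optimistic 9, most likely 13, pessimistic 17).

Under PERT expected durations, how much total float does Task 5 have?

10 days

te_Task 1 = (3 + 4·9 + 15)/6 = 54/6 = 9
te_Task 2 = (1 + 4·2 + 3)/6 = 12/6 = 2
te_Task 3 = (4 + 4·8 + 12)/6 = 48/6 = 8
te_Task 4 = (3 + 4·4 + 11)/6 = 30/6 = 5
te_Task 5 = (4 + 4·10 + 16)/6 = 60/6 = 10
te_Task 6 = (9 + 4·10 + 23)/6 = 72/6 = 12
te_Task 7 = (9 + 4·13 + 17)/6 = 78/6 = 13

Forward pass:
ES_Task 1 = 0; EF_Task 1 = 9
ES_Task 2 = 9; EF_Task 2 = 9+2 = 11
ES_Task 3 = 9; EF_Task 3 = 9+8 = 17
ES_Task 4 = 9; EF_Task 4 = 9+5 = 14
ES_Task 5 = 9; EF_Task 5 = 9+10 = 19
ES_Task 6 = 17; EF_Task 6 = 17+12 = 29
ES_Task 7 = max(EF_Task 2=11, EF_Task 4=14, EF_Task 5=19, EF_Task 6=29) = 29; EF_Task 7 = 29+13 = 42
Expected project duration μ = 42 days. Critical path: Task 1 → Task 3 → Task 6 → Task 7.

Backward pass:
LF_Task 7 = 42; LS_Task 7 = 42−13 = 29
LF_Task 6 = LS_Task 7 = 29; LS_Task 6 = 29−12 = 17
LF_Task 5 = LS_Task 7 = 29; LS_Task 5 = 29−10 = 19
LF_Task 4 = LS_Task 7 = 29; LS_Task 4 = 29−5 = 24
LF_Task 3 = LS_Task 6 = 17; LS_Task 3 = 17−8 = 9
LF_Task 2 = LS_Task 7 = 29; LS_Task 2 = 29−2 = 27
LF_Task 1 = min(LS_Task 2=27, LS_Task 3=9, LS_Task 4=24, LS_Task 5=19) = 9; LS_Task 1 = 9−9 = 0
Slack_Task 5 = LS_Task 5 − ES_Task 5 = 19 − 9 = 10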